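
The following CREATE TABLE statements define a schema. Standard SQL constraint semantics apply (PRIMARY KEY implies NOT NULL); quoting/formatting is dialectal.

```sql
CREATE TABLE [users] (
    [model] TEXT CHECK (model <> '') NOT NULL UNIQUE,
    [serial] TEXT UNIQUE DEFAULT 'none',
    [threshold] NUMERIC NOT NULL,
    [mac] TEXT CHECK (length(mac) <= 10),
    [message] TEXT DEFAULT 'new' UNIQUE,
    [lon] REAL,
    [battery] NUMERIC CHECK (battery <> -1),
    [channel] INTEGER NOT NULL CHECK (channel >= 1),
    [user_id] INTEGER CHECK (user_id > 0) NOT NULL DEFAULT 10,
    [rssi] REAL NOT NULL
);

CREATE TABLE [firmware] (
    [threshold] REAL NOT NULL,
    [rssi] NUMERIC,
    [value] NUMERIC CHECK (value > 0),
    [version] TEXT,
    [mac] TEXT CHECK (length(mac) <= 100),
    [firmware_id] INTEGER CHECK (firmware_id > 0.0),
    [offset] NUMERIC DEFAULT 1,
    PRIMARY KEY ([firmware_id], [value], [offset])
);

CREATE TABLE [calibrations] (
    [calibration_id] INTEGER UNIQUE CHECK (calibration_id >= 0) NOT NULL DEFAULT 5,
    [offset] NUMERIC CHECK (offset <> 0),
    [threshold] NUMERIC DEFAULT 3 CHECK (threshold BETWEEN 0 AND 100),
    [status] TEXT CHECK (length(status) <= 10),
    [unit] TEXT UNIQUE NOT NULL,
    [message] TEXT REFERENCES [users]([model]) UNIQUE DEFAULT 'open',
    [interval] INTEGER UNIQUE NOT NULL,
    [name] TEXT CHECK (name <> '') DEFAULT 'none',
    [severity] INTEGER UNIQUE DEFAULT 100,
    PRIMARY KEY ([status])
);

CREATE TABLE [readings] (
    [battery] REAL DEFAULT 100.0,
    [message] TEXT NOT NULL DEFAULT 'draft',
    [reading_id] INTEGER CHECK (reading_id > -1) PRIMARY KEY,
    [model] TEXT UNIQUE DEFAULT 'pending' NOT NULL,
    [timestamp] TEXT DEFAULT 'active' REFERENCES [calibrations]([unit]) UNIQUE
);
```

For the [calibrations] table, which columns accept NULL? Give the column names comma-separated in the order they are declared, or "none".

- calibration_id: declared NOT NULL → not nullable.
- offset: CHECK does not forbid NULL (a CHECK constraint passes when its expression is NULL) → nullable.
- threshold: CHECK does not forbid NULL (a CHECK constraint passes when its expression is NULL) → nullable.
- status: part of the PRIMARY KEY, which implies NOT NULL → not nullable.
- unit: declared NOT NULL → not nullable.
- message: a foreign key column may be NULL unless separately constrained → nullable.
- interval: declared NOT NULL → not nullable.
- name: CHECK does not forbid NULL (a CHECK constraint passes when its expression is NULL) → nullable.
- severity: UNIQUE does not imply NOT NULL → nullable.

offset, threshold, message, name, severity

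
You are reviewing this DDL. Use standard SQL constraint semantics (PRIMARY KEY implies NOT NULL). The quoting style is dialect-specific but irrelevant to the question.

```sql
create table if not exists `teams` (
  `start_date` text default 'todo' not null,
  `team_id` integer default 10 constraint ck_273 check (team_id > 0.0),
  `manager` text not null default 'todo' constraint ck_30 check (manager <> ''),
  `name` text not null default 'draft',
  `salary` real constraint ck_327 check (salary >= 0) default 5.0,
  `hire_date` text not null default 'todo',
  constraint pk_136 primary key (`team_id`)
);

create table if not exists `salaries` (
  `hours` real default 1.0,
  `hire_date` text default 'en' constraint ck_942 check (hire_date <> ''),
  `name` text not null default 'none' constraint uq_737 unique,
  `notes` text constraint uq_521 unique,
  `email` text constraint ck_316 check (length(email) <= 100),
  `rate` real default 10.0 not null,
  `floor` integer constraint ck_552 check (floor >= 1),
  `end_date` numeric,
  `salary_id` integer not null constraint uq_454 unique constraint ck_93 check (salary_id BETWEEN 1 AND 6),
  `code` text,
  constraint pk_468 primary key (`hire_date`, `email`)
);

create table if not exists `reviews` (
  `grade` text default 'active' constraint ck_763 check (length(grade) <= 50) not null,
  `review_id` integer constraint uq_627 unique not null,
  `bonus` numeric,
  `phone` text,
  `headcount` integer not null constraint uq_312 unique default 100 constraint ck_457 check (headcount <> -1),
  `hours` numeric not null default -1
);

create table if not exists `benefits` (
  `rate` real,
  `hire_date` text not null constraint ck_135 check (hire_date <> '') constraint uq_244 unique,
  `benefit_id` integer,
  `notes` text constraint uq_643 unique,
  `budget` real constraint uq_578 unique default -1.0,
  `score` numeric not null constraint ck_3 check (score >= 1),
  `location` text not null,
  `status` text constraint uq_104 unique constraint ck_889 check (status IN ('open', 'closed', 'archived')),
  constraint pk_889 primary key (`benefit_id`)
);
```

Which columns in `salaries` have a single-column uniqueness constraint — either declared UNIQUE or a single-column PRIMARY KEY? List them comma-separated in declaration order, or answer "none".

name, notes, salary_id

- hours: no UNIQUE or single-column PK constraint.
- hire_date: part of a composite PRIMARY KEY — only the tuple is unique, not this column on its own.
- name: declared UNIQUE → unique.
- notes: declared UNIQUE → unique.
- email: part of a composite PRIMARY KEY — only the tuple is unique, not this column on its own.
- rate: no UNIQUE or single-column PK constraint.
- floor: no UNIQUE or single-column PK constraint.
- end_date: no UNIQUE or single-column PK constraint.
- salary_id: declared UNIQUE → unique.
- code: no UNIQUE or single-column PK constraint.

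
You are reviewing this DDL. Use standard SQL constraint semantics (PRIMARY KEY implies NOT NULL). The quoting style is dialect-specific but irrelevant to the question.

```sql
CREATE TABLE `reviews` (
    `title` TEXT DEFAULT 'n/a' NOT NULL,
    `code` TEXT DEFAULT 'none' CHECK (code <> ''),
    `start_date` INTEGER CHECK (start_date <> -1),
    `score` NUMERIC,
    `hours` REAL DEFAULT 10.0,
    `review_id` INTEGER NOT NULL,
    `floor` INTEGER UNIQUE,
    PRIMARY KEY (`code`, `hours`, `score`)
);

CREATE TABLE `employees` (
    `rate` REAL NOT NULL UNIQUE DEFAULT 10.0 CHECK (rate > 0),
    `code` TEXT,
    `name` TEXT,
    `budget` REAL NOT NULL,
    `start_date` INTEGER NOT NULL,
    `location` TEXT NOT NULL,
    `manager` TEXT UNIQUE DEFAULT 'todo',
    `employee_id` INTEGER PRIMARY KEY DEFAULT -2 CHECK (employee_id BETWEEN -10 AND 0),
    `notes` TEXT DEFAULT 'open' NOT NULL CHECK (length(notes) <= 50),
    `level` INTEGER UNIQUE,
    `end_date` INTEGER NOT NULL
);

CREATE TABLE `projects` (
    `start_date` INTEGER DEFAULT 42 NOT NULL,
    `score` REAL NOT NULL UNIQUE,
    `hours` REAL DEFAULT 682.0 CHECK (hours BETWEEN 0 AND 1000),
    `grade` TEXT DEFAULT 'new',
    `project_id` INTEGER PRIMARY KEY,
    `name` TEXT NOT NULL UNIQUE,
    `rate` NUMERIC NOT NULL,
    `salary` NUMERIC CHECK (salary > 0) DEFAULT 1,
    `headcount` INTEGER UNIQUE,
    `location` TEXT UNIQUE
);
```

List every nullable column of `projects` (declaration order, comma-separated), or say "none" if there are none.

- start_date: declared NOT NULL → not nullable.
- score: declared NOT NULL → not nullable.
- hours: CHECK does not forbid NULL (a CHECK constraint passes when its expression is NULL) → nullable.
- grade: DEFAULT only fills an omitted column; an explicit NULL is still allowed → nullable.
- project_id: part of the PRIMARY KEY, which implies NOT NULL → not nullable.
- name: declared NOT NULL → not nullable.
- rate: declared NOT NULL → not nullable.
- salary: CHECK does not forbid NULL (a CHECK constraint passes when its expression is NULL) → nullable.
- headcount: UNIQUE does not imply NOT NULL → nullable.
- location: UNIQUE does not imply NOT NULL → nullable.

hours, grade, salary, headcount, location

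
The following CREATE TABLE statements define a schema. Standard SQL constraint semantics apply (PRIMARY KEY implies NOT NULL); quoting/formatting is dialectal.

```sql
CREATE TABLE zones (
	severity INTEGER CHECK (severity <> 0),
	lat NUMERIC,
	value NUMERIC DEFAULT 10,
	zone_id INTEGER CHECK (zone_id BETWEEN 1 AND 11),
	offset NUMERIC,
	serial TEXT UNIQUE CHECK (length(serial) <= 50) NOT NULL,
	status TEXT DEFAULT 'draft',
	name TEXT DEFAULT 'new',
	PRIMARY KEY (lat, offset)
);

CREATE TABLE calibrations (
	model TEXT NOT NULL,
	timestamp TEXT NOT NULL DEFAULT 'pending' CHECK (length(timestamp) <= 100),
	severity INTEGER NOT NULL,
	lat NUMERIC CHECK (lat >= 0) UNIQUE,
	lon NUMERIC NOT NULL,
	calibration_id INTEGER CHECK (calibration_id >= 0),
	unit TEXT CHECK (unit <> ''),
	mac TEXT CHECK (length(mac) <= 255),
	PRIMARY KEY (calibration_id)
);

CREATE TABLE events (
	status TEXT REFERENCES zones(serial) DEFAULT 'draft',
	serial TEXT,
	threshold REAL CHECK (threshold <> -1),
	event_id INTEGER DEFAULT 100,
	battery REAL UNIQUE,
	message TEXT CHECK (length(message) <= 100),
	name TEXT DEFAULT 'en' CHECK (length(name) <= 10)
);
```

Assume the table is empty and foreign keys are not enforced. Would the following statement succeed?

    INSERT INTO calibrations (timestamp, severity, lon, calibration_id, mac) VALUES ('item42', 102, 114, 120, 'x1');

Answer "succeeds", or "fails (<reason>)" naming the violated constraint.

model is omitted from the column list and has no DEFAULT, so it would receive NULL.
But model is declared NOT NULL.

fails (NOT NULL on model)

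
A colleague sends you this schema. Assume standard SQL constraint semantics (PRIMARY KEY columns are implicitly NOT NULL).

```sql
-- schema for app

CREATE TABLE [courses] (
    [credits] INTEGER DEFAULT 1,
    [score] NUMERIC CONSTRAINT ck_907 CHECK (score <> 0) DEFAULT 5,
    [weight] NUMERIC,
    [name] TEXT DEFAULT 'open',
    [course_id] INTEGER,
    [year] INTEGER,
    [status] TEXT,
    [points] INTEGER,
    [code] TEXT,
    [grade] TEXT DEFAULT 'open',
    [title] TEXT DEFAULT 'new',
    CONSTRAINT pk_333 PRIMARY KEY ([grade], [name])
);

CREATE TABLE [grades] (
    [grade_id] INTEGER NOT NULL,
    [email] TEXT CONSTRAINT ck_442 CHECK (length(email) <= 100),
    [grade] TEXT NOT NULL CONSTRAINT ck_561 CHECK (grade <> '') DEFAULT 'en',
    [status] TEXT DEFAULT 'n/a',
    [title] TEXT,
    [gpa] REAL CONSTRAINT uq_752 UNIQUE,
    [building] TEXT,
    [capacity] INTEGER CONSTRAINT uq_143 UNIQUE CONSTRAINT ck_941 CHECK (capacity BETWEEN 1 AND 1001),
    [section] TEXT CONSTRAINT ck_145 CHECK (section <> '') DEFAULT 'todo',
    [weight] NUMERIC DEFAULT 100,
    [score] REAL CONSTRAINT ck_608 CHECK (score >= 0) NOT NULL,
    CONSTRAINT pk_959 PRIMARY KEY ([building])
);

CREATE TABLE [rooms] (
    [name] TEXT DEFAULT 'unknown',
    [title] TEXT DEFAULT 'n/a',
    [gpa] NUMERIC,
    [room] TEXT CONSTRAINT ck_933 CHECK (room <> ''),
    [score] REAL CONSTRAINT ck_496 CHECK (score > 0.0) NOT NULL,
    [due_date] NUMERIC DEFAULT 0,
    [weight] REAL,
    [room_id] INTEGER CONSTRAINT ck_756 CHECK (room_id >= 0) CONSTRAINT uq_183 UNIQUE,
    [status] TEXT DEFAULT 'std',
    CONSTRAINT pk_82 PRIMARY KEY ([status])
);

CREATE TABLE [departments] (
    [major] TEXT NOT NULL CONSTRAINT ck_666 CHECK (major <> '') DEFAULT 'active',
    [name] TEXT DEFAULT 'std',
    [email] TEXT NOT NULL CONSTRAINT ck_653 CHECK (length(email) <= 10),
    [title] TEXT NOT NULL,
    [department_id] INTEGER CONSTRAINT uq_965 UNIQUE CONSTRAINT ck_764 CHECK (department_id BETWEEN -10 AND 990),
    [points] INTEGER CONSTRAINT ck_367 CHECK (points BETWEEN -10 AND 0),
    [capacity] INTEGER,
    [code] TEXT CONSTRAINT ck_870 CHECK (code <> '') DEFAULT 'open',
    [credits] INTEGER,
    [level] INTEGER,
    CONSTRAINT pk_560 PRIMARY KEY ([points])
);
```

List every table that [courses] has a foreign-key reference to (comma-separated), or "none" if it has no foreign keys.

No column in courses has a REFERENCES clause.

none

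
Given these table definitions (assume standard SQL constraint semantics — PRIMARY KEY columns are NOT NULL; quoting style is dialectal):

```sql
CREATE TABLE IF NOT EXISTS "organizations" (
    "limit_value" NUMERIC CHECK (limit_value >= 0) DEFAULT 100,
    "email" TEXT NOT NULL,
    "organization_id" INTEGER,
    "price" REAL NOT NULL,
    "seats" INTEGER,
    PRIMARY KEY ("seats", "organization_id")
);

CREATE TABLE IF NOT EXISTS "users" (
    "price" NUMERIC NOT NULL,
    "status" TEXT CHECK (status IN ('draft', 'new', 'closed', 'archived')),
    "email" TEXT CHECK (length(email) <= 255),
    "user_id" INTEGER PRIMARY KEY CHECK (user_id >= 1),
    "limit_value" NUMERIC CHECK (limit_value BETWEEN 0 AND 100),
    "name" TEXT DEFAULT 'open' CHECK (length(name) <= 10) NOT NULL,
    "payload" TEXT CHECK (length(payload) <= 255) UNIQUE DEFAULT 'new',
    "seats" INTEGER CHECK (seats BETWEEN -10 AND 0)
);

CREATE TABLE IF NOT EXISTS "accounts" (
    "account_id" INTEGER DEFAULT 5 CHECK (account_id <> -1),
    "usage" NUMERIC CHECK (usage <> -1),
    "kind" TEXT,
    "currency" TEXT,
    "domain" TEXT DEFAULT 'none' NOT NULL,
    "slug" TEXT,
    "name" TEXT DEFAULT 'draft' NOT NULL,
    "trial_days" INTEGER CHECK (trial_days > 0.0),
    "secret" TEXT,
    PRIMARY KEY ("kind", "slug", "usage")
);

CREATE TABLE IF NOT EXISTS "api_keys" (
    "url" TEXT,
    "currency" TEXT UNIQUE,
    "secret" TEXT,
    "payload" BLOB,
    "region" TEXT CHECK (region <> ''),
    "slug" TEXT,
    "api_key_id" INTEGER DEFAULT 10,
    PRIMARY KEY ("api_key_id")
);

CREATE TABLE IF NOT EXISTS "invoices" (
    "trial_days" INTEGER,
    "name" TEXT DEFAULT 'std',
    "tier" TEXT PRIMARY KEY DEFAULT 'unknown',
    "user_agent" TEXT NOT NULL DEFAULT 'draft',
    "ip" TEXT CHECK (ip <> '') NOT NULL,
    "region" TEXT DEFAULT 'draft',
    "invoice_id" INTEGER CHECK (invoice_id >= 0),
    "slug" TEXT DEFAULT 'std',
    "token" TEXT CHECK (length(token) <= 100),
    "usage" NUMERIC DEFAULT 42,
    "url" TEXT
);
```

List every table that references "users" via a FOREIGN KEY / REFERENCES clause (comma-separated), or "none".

No REFERENCES clause anywhere in the schema names users.

none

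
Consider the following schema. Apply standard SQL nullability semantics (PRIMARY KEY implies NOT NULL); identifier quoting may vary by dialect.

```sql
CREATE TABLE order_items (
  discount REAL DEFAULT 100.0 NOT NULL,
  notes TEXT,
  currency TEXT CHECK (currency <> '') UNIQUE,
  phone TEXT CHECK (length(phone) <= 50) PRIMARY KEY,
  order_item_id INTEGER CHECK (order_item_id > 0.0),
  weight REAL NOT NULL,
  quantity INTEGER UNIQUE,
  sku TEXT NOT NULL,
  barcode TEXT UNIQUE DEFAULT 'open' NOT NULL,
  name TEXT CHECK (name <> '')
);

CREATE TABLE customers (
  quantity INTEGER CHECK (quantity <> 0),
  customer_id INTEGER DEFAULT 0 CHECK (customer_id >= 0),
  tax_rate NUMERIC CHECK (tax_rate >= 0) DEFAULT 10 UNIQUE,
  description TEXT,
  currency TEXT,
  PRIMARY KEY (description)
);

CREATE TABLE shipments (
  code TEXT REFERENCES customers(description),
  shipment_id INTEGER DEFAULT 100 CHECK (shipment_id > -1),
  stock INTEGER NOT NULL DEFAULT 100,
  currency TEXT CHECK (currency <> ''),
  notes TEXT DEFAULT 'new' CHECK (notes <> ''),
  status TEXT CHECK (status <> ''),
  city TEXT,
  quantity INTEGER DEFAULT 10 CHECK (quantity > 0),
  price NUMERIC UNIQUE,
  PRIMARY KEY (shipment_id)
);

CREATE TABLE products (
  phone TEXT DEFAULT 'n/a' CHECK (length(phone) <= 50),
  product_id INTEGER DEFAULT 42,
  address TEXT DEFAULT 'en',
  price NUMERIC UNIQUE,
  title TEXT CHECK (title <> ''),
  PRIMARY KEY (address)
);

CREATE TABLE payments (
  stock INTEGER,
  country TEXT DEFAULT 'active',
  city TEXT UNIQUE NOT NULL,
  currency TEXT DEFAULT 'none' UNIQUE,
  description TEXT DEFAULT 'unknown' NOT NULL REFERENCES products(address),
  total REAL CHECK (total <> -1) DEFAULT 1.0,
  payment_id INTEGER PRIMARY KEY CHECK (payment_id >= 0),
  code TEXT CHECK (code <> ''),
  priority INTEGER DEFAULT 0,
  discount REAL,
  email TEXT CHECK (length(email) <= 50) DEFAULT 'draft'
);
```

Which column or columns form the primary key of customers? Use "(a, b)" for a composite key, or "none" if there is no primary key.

description is declared PRIMARY KEY as a table-level PRIMARY KEY clause.

description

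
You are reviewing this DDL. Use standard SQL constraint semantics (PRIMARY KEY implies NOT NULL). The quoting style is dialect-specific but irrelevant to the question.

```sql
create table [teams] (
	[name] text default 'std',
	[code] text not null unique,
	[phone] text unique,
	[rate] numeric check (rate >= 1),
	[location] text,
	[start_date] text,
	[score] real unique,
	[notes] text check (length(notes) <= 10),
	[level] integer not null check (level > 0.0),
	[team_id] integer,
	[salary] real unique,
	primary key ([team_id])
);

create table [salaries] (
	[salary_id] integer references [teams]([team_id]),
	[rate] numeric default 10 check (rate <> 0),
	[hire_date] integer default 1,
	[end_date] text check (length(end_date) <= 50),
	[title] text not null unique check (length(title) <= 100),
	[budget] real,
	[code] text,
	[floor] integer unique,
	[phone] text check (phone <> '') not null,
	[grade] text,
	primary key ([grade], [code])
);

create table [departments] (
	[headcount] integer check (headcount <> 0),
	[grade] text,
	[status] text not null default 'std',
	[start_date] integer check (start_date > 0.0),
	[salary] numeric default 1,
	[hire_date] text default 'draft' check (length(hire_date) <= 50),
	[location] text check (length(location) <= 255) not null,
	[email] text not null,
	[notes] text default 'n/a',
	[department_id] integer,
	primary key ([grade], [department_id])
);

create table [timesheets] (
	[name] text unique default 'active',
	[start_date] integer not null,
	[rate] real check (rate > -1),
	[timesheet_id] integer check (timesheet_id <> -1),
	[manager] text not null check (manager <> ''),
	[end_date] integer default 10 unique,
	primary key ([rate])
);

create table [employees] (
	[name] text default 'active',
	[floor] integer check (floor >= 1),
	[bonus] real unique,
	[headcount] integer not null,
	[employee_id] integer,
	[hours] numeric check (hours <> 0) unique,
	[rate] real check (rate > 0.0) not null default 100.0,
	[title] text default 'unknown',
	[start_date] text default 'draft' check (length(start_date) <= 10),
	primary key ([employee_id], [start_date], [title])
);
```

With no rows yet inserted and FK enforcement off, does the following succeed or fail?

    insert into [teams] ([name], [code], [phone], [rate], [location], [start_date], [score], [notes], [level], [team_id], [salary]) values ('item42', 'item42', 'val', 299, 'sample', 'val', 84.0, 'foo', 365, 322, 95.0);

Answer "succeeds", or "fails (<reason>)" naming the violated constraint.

succeeds

NOT NULL columns: code is supplied; level is supplied; team_id is supplied.
CHECK constraints: 299 satisfies (rate >= 1); 'foo' satisfies (length(notes) <= 10); 365 satisfies (level > 0.0).
No constraint is violated.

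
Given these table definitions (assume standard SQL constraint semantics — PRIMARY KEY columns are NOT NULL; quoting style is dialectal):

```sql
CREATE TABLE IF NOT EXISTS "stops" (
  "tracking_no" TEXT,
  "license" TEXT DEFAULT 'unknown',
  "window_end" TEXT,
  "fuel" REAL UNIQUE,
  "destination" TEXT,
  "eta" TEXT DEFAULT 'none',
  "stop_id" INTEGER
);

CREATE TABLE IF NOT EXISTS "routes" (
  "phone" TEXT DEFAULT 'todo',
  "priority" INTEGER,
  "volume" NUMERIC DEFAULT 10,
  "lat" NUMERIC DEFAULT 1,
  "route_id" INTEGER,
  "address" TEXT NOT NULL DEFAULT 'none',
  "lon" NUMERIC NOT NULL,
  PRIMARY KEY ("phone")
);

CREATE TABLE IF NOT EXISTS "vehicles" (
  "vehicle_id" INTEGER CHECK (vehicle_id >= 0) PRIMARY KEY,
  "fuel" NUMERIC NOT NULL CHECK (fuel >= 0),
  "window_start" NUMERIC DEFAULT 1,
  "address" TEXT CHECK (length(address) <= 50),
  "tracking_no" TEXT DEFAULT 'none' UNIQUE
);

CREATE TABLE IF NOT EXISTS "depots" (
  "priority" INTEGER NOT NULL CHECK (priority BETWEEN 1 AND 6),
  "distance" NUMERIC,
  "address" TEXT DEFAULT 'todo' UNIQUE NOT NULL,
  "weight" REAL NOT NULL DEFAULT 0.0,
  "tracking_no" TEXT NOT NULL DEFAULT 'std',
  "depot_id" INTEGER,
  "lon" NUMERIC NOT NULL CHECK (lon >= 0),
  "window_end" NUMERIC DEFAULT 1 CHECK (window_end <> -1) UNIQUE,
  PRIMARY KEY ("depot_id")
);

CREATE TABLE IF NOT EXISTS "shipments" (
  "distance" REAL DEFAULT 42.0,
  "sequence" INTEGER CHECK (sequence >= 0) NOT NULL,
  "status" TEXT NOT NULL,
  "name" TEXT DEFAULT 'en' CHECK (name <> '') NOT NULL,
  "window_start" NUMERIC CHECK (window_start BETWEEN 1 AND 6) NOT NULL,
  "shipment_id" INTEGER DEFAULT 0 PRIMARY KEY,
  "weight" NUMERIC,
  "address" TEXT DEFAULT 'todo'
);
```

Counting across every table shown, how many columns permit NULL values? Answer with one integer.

stops: 7 nullable (tracking_no, license, window_end, fuel, destination, eta, stop_id — PK none and explicit NOT NULL columns excluded).
routes: 4 nullable (priority, volume, lat, route_id — PK (phone) and explicit NOT NULL columns excluded).
vehicles: 3 nullable (window_start, address, tracking_no — PK (vehicle_id) and explicit NOT NULL columns excluded).
depots: 2 nullable (distance, window_end — PK (depot_id) and explicit NOT NULL columns excluded).
shipments: 3 nullable (distance, weight, address — PK (shipment_id) and explicit NOT NULL columns excluded).
Total: 7 + 4 + 3 + 2 + 3 = 19.

19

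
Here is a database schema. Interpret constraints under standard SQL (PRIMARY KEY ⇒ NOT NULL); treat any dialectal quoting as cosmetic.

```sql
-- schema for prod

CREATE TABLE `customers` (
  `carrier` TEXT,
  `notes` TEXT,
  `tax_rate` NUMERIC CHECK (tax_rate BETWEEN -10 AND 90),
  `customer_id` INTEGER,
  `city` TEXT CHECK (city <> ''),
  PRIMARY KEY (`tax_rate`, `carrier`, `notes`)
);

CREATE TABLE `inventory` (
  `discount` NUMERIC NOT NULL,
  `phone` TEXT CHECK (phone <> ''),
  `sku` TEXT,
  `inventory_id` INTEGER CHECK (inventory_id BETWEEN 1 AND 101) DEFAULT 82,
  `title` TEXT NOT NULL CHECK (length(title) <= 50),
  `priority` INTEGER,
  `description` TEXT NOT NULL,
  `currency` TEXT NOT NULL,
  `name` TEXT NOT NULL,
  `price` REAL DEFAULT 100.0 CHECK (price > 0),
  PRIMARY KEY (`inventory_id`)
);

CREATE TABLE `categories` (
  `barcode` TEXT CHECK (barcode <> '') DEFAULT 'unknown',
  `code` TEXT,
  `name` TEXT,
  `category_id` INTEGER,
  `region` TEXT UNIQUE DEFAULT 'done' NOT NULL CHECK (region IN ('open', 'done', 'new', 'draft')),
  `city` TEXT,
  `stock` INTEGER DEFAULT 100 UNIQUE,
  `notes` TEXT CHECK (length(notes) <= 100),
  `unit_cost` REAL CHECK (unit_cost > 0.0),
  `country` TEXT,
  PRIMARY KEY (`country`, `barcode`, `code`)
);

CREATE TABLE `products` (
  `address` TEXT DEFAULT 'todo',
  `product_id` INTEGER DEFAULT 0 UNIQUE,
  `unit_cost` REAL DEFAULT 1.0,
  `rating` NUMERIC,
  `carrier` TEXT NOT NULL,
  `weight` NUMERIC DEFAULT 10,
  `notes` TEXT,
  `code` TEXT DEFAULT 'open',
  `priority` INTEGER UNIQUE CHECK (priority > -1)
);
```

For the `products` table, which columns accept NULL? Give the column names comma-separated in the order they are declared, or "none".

- address: DEFAULT only fills an omitted column; an explicit NULL is still allowed → nullable.
- product_id: UNIQUE does not imply NOT NULL → nullable.
- unit_cost: DEFAULT only fills an omitted column; an explicit NULL is still allowed → nullable.
- rating: no NOT NULL constraint applies → nullable.
- carrier: declared NOT NULL → not nullable.
- weight: DEFAULT only fills an omitted column; an explicit NULL is still allowed → nullable.
- notes: no NOT NULL constraint applies → nullable.
- code: DEFAULT only fills an omitted column; an explicit NULL is still allowed → nullable.
- priority: CHECK does not forbid NULL (a CHECK constraint passes when its expression is NULL) → nullable.

address, product_id, unit_cost, rating, weight, notes, code, priority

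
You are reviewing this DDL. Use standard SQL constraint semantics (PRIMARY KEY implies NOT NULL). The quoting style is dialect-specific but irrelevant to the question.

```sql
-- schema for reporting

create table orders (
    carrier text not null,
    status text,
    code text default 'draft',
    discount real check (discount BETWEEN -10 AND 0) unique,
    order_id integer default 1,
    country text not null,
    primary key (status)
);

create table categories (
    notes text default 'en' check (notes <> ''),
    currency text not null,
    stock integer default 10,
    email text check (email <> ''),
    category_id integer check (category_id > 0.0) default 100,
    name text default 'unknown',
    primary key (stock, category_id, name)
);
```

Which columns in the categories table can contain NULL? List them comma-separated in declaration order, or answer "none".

notes, email

- notes: CHECK does not forbid NULL (a CHECK constraint passes when its expression is NULL) → nullable.
- currency: declared NOT NULL → not nullable.
- stock: part of the PRIMARY KEY, which implies NOT NULL → not nullable.
- email: CHECK does not forbid NULL (a CHECK constraint passes when its expression is NULL) → nullable.
- category_id: part of the PRIMARY KEY, which implies NOT NULL → not nullable.
- name: part of the PRIMARY KEY, which implies NOT NULL → not nullable.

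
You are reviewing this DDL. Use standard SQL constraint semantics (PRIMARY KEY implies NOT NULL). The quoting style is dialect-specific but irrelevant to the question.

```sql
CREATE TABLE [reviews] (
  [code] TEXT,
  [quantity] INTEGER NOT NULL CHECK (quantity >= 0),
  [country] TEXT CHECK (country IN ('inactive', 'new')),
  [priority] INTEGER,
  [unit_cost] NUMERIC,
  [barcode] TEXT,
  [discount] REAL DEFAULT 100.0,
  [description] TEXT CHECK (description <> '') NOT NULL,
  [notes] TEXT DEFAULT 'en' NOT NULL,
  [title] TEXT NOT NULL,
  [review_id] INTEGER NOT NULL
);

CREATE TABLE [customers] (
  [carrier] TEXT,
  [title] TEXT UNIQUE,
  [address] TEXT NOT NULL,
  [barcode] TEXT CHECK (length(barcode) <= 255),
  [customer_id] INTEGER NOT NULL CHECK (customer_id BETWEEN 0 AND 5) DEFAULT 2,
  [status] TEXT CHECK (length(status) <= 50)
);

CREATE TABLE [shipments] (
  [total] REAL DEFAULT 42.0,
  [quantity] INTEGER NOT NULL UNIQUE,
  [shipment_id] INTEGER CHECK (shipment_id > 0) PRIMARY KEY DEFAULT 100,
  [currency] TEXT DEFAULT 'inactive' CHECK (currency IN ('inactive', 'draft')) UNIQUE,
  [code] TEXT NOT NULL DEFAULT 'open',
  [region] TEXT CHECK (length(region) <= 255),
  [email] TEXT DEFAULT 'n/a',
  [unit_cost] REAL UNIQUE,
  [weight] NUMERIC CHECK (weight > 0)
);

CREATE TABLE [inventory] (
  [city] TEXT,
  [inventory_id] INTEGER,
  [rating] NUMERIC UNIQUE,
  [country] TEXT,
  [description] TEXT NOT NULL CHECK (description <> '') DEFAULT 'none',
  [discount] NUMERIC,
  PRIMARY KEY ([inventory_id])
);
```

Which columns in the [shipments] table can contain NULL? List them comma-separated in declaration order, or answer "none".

- total: DEFAULT only fills an omitted column; an explicit NULL is still allowed → nullable.
- quantity: declared NOT NULL → not nullable.
- shipment_id: part of the PRIMARY KEY, which implies NOT NULL → not nullable.
- currency: CHECK does not forbid NULL (a CHECK constraint passes when its expression is NULL) → nullable.
- code: declared NOT NULL → not nullable.
- region: CHECK does not forbid NULL (a CHECK constraint passes when its expression is NULL) → nullable.
- email: DEFAULT only fills an omitted column; an explicit NULL is still allowed → nullable.
- unit_cost: UNIQUE does not imply NOT NULL → nullable.
- weight: CHECK does not forbid NULL (a CHECK constraint passes when its expression is NULL) → nullable.

total, currency, region, email, unit_cost, weight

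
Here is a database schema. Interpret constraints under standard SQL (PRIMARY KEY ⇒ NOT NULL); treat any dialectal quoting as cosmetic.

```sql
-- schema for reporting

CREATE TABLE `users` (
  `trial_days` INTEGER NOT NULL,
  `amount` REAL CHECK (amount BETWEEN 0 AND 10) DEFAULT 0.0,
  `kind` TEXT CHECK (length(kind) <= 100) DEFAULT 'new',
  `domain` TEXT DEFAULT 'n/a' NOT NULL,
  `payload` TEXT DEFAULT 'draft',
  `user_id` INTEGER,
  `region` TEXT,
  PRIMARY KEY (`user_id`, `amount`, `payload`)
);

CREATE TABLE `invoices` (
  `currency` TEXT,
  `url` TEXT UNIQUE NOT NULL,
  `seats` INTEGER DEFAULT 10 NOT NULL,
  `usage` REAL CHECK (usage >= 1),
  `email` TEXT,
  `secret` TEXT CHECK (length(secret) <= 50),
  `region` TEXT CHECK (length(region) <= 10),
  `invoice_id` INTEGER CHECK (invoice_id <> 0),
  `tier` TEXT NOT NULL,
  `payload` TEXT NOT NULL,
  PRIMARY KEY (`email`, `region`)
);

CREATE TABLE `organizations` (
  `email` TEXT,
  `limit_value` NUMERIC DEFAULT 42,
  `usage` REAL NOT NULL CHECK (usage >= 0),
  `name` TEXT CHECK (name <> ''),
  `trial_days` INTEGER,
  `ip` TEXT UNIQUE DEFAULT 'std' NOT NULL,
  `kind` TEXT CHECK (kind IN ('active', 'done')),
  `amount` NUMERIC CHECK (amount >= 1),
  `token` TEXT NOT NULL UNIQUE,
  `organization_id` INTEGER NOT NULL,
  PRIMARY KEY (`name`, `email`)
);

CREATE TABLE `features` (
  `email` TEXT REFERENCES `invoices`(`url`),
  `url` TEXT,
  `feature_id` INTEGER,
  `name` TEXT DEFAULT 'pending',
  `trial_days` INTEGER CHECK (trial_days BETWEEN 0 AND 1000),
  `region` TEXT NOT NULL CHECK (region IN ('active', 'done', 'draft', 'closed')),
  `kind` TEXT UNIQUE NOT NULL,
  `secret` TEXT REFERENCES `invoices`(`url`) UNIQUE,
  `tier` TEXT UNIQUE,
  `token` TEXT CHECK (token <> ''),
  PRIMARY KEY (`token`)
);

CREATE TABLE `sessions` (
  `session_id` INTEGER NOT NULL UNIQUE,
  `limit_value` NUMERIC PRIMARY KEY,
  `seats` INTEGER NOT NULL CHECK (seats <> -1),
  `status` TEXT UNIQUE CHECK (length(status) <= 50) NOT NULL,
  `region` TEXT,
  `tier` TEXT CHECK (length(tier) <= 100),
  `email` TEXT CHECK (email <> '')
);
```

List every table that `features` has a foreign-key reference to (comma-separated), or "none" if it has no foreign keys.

invoices

- email REFERENCES invoices(url).
- secret REFERENCES invoices(url).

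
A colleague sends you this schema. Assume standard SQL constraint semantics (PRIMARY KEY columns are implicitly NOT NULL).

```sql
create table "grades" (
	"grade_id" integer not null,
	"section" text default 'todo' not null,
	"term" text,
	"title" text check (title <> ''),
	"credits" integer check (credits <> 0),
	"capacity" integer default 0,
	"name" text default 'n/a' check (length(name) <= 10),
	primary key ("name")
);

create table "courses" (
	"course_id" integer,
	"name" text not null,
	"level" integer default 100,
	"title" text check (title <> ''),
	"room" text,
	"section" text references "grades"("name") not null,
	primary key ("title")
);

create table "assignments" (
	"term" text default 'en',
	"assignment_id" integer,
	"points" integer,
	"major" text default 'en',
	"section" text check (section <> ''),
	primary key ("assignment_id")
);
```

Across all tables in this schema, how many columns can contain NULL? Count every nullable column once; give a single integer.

grades: 4 nullable (term, title, credits, capacity — PK (name) and explicit NOT NULL columns excluded).
courses: 3 nullable (course_id, level, room — PK (title) and explicit NOT NULL columns excluded).
assignments: 4 nullable (term, points, major, section — PK (assignment_id) and explicit NOT NULL columns excluded).
Total: 4 + 3 + 4 = 11.

11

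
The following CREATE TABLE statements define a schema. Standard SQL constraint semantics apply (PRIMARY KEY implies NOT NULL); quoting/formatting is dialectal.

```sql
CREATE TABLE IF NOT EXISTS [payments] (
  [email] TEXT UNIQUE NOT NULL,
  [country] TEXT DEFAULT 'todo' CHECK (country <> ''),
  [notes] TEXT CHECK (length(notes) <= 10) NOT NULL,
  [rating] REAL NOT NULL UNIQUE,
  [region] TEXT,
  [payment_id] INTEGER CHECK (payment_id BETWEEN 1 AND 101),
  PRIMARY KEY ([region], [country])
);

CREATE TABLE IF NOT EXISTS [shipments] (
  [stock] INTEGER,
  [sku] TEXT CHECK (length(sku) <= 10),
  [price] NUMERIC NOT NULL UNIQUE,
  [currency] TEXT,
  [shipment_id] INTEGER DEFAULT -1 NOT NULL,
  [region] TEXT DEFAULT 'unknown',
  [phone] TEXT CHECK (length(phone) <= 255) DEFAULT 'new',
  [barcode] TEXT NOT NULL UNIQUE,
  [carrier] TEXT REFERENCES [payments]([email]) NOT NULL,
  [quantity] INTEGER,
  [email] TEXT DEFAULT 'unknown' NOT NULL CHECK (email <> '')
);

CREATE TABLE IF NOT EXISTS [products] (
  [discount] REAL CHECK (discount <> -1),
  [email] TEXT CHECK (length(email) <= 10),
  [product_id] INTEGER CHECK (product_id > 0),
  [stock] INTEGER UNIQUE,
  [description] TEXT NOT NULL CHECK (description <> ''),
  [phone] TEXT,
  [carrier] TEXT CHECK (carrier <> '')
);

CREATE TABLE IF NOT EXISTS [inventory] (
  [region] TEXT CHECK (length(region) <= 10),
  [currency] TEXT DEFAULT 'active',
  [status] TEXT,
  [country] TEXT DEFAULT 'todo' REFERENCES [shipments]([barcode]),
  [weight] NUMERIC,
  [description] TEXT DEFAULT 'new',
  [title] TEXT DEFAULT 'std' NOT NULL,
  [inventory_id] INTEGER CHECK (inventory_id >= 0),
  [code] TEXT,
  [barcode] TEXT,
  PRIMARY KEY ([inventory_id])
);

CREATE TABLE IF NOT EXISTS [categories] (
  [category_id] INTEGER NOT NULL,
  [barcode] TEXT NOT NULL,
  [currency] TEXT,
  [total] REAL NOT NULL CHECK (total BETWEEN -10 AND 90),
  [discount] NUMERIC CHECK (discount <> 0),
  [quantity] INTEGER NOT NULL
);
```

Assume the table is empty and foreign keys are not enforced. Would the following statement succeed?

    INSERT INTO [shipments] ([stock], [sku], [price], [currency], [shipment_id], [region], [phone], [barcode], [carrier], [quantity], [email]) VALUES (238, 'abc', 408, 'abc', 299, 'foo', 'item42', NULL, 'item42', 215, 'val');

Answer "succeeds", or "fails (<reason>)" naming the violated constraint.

barcode is explicitly set to NULL, but barcode is declared NOT NULL.

fails (NOT NULL on barcode)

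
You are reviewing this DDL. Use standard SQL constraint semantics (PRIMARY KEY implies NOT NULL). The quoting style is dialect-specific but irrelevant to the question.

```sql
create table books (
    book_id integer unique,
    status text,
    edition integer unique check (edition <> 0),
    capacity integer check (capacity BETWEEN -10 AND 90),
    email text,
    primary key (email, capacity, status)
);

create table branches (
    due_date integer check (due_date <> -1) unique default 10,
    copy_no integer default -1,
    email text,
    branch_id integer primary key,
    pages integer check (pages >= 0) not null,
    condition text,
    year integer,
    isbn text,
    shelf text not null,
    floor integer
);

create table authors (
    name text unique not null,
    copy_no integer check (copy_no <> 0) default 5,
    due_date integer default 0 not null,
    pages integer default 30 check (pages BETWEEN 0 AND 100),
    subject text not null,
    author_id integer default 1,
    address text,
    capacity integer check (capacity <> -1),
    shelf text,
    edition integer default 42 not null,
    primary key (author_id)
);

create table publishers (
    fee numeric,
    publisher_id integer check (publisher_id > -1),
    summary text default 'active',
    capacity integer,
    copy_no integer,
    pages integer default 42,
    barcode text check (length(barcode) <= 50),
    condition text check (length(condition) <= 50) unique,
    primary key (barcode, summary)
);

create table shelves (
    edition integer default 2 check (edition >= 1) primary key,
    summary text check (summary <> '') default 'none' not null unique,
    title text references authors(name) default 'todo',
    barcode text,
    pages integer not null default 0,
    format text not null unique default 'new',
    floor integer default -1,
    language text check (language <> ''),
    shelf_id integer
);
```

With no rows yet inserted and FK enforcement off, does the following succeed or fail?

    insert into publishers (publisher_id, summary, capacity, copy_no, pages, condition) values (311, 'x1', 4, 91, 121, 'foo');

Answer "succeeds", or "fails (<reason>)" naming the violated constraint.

barcode is omitted from the column list and has no DEFAULT, so it would receive NULL.
But barcode is part of the PRIMARY KEY (implied NOT NULL).

fails (NOT NULL on barcode)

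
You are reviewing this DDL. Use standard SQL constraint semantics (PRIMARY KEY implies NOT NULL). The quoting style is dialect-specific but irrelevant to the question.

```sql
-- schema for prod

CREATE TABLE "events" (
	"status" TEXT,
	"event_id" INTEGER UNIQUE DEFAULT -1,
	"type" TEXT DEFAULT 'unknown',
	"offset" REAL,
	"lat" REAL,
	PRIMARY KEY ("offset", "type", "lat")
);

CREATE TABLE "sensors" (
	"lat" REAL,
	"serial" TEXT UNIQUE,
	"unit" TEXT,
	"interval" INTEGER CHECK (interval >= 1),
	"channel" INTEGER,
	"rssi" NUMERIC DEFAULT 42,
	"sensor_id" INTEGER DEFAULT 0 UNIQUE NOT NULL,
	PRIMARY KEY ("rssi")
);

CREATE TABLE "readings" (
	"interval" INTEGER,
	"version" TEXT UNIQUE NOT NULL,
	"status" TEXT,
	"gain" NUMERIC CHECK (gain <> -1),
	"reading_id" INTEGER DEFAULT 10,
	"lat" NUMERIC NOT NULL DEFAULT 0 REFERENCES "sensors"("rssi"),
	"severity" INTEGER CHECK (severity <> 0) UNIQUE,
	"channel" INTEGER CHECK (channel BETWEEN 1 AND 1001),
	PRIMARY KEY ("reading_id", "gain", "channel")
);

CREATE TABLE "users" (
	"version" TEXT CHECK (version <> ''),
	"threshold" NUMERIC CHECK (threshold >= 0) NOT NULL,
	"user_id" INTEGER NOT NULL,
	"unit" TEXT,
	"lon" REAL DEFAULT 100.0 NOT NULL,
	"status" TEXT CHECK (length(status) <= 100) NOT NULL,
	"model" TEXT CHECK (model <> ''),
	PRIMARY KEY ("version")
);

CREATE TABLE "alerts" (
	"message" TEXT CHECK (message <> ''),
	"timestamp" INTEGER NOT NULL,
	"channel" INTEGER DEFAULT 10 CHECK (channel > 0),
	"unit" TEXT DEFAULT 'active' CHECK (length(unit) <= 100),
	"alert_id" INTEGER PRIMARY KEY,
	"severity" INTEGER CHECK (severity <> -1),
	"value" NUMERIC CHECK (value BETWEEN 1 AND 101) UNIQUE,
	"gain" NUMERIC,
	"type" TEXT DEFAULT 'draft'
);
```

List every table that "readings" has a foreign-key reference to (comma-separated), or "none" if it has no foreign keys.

sensors

- lat REFERENCES sensors(rssi).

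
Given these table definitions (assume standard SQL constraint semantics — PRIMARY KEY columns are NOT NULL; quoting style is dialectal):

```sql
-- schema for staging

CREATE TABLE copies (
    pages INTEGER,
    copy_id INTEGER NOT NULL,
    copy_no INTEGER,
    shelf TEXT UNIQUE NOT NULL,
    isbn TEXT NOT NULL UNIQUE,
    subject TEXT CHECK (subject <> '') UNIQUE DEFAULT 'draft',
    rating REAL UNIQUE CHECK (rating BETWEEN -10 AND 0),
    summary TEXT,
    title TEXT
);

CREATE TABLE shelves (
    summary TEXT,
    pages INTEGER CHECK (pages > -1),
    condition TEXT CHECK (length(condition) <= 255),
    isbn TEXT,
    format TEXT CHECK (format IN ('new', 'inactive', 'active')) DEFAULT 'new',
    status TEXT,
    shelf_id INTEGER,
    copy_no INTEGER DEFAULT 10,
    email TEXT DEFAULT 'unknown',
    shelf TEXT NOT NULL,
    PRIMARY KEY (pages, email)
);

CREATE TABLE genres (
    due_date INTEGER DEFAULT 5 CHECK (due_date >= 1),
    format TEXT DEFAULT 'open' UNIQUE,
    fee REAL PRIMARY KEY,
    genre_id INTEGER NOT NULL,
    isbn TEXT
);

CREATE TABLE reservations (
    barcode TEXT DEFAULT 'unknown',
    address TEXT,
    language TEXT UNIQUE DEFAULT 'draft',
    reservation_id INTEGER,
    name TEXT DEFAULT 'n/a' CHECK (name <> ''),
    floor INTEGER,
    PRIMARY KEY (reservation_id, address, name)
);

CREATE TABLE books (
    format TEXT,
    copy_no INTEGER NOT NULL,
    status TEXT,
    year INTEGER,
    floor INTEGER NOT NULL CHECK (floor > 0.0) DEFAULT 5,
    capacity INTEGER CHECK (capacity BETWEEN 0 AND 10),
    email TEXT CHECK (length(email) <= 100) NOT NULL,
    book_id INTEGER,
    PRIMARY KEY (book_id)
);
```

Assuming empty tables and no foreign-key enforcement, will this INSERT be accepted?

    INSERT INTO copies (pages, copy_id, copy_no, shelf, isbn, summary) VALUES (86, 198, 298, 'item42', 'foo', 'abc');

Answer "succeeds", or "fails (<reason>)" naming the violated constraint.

NOT NULL columns: copy_id is supplied; isbn is supplied; shelf is supplied.
No constraint is violated.

succeeds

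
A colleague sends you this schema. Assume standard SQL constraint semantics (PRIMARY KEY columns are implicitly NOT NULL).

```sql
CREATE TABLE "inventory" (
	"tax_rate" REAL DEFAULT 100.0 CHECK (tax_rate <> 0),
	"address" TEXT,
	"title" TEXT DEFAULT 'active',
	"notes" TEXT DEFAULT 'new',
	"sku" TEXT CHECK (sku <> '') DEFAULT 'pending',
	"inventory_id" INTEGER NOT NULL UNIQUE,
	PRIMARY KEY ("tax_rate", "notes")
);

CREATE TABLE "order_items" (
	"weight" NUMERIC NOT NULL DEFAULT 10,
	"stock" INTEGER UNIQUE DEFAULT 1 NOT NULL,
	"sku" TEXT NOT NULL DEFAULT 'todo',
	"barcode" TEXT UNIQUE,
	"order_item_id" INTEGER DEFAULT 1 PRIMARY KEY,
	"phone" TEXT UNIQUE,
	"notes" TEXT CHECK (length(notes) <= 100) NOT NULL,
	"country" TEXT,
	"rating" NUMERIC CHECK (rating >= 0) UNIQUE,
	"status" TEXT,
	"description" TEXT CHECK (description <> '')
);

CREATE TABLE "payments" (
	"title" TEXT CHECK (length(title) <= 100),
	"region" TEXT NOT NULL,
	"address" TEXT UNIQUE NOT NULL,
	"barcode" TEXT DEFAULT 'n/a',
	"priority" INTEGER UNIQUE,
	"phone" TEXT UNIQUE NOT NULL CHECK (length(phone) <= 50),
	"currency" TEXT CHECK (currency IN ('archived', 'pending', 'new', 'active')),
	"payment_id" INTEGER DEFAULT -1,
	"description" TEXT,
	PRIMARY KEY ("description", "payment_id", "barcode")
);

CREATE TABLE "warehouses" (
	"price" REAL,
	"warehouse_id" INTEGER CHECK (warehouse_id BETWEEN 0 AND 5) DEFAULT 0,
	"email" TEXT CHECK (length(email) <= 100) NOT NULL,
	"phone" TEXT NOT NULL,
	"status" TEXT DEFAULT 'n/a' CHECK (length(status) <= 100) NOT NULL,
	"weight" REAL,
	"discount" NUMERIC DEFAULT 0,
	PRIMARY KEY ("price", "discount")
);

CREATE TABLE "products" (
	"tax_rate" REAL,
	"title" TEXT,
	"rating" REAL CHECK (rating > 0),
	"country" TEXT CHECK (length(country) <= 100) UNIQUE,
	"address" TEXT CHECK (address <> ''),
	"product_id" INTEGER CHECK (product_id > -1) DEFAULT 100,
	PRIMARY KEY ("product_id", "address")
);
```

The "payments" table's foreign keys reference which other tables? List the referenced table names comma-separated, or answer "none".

No column in payments has a REFERENCES clause.

none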